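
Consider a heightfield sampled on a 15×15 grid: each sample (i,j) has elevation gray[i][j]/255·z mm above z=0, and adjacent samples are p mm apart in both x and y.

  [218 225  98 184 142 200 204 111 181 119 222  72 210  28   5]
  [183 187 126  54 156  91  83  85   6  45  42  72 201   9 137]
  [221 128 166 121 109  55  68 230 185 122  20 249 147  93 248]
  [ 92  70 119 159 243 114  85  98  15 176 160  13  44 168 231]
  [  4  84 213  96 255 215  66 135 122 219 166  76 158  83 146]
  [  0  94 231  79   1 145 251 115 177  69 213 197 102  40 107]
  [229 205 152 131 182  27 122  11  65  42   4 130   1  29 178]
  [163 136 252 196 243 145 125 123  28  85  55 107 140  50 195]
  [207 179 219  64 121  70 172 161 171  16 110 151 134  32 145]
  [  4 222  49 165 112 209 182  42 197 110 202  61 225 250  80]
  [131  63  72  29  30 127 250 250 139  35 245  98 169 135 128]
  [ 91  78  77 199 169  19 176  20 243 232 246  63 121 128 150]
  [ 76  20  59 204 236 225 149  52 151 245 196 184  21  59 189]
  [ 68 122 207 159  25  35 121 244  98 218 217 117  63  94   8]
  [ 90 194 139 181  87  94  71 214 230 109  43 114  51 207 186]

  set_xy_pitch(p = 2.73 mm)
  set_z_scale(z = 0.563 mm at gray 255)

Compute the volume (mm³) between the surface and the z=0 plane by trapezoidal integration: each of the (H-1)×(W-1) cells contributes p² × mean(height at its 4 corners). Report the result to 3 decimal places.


410.667

height_mm = gray/255 × 0.563; cell vol = 2.73² × mean(4 corners)
unit = 2.73² × 0.563 / (4×255) = 0.00411371 mm³ per gray-sum
row 0: Σ corner-gray over 14 cells = 6849  → 28.1748
row 1: Σ corner-gray over 14 cells = 6489  → 26.6939
row 2: Σ corner-gray over 14 cells = 7106  → 29.2320
row 3: Σ corner-gray over 14 cells = 7177  → 29.5241
row 4: Σ corner-gray over 14 cells = 7461  → 30.6924
row 5: Σ corner-gray over 14 cells = 6144  → 25.2746
row 6: Σ corner-gray over 14 cells = 6337  → 26.0686
row 7: Σ corner-gray over 14 cells = 7280  → 29.9478
row 8: Σ corner-gray over 14 cells = 7688  → 31.6262
row 9: Σ corner-gray over 14 cells = 7679  → 31.5892
row 10: Σ corner-gray over 14 cells = 7326  → 30.1370
row 11: Σ corner-gray over 14 cells = 7650  → 31.4699
row 12: Σ corner-gray over 14 cells = 7383  → 30.3715
row 13: Σ corner-gray over 14 cells = 7260  → 29.8655
Σ rows: total corner-gray = 99829  → 410.6674 mm³


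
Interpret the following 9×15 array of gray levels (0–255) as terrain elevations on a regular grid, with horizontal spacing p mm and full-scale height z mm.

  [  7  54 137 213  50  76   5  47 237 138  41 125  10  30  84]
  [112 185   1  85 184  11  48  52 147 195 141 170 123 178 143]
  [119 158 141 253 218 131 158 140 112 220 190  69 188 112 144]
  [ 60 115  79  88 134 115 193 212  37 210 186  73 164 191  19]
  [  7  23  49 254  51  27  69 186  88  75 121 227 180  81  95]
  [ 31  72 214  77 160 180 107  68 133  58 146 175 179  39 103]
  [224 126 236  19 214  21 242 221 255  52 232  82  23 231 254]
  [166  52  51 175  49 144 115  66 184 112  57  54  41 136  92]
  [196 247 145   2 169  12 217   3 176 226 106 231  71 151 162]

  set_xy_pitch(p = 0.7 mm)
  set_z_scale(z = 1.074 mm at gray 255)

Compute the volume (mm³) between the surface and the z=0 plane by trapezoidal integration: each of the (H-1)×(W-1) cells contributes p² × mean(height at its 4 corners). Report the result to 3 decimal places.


height_mm = gray/255 × 1.074; cell vol = 0.7² × mean(4 corners)
unit = 0.7² × 1.074 / (4×255) = 0.000515941 mm³ per gray-sum
row 0: Σ corner-gray over 14 cells = 5712  → 2.9471
row 1: Σ corner-gray over 14 cells = 7738  → 3.9924
row 2: Σ corner-gray over 14 cells = 8116  → 4.1874
row 3: Σ corner-gray over 14 cells = 6637  → 3.4243
row 4: Σ corner-gray over 14 cells = 6314  → 3.2577
row 5: Σ corner-gray over 14 cells = 7736  → 3.9913
row 6: Σ corner-gray over 14 cells = 7116  → 3.6714
row 7: Σ corner-gray over 14 cells = 6600  → 3.4052
Σ rows: total corner-gray = 55969  → 28.8767 mm³

28.877


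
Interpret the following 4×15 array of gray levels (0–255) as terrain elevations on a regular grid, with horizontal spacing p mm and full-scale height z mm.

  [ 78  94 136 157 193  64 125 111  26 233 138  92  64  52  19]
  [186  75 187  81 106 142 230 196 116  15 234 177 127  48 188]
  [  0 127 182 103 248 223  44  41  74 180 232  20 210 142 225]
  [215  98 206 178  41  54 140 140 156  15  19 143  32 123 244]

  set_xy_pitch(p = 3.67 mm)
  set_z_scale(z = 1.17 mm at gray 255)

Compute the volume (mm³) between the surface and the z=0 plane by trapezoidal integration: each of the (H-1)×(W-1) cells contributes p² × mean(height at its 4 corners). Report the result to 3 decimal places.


height_mm = gray/255 × 1.17; cell vol = 3.67² × mean(4 corners)
unit = 3.67² × 1.17 / (4×255) = 0.0154496 mm³ per gray-sum
row 0: Σ corner-gray over 14 cells = 6909  → 106.7414
row 1: Σ corner-gray over 14 cells = 7719  → 119.2556
row 2: Σ corner-gray over 14 cells = 7026  → 108.5490
Σ rows: total corner-gray = 21654  → 334.5461 mm³

334.546


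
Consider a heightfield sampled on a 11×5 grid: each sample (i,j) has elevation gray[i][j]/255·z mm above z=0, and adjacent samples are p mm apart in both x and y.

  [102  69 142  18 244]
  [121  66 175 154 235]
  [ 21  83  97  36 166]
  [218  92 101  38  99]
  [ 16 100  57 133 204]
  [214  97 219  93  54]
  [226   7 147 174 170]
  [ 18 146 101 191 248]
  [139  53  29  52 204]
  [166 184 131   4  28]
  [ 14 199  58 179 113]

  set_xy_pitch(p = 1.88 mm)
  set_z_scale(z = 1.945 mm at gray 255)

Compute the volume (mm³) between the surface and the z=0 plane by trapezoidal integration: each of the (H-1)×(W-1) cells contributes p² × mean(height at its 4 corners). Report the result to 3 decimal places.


height_mm = gray/255 × 1.945; cell vol = 1.88² × mean(4 corners)
unit = 1.88² × 1.945 / (4×255) = 0.00673962 mm³ per gray-sum
row 0: Σ corner-gray over 4 cells = 1950  → 13.1423
row 1: Σ corner-gray over 4 cells = 1765  → 11.8954
row 2: Σ corner-gray over 4 cells = 1398  → 9.4220
row 3: Σ corner-gray over 4 cells = 1579  → 10.6419
row 4: Σ corner-gray over 4 cells = 1886  → 12.7109
row 5: Σ corner-gray over 4 cells = 2138  → 14.4093
row 6: Σ corner-gray over 4 cells = 2194  → 14.7867
row 7: Σ corner-gray over 4 cells = 1753  → 11.8145
row 8: Σ corner-gray over 4 cells = 1443  → 9.7253
row 9: Σ corner-gray over 4 cells = 1831  → 12.3402
Σ rows: total corner-gray = 17937  → 120.8885 mm³

120.888


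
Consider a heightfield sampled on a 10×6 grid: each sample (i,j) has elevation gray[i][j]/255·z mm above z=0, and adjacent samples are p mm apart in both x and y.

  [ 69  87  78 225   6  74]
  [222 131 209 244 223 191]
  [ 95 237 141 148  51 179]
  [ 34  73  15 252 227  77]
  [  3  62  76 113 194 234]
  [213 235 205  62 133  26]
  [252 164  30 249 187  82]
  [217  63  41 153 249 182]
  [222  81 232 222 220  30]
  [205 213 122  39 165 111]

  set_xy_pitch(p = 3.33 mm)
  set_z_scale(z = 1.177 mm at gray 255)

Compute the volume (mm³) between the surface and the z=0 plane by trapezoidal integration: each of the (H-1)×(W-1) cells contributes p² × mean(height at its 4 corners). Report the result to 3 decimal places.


height_mm = gray/255 × 1.177; cell vol = 3.33² × mean(4 corners)
unit = 3.33² × 1.177 / (4×255) = 0.0127957 mm³ per gray-sum
row 0: Σ corner-gray over 5 cells = 2962  → 37.9009
row 1: Σ corner-gray over 5 cells = 3455  → 44.2092
row 2: Σ corner-gray over 5 cells = 2673  → 34.2030
row 3: Σ corner-gray over 5 cells = 2372  → 30.3514
row 4: Σ corner-gray over 5 cells = 2636  → 33.7295
row 5: Σ corner-gray over 5 cells = 3103  → 39.7051
row 6: Σ corner-gray over 5 cells = 3005  → 38.4511
row 7: Σ corner-gray over 5 cells = 3173  → 40.6008
row 8: Σ corner-gray over 5 cells = 3156  → 40.3833
Σ rows: total corner-gray = 26535  → 339.5345 mm³

339.534


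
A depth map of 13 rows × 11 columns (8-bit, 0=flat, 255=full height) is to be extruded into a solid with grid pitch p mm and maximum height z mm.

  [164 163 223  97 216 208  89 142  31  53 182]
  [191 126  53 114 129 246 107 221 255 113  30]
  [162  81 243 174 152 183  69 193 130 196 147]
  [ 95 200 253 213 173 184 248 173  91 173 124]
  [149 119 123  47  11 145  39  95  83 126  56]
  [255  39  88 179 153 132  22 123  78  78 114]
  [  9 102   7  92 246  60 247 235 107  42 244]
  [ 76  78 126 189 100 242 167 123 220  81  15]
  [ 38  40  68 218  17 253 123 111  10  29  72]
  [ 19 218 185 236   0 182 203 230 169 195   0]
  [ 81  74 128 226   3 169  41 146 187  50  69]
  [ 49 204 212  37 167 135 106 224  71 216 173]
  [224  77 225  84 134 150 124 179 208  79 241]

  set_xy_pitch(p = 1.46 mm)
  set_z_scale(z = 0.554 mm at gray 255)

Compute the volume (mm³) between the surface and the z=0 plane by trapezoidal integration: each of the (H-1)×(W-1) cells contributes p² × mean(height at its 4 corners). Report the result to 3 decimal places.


height_mm = gray/255 × 0.554; cell vol = 1.46² × mean(4 corners)
unit = 1.46² × 0.554 / (4×255) = 0.00115775 mm³ per gray-sum
row 0: Σ corner-gray over 10 cells = 5739  → 6.6443
row 1: Σ corner-gray over 10 cells = 6100  → 7.0623
row 2: Σ corner-gray over 10 cells = 6786  → 7.8565
row 3: Σ corner-gray over 10 cells = 5416  → 6.2704
row 4: Σ corner-gray over 10 cells = 3934  → 4.5546
row 5: Σ corner-gray over 10 cells = 4682  → 5.4206
row 6: Σ corner-gray over 10 cells = 5272  → 6.1037
row 7: Σ corner-gray over 10 cells = 4591  → 5.3152
row 8: Σ corner-gray over 10 cells = 5103  → 5.9080
row 9: Σ corner-gray over 10 cells = 5453  → 6.3132
row 10: Σ corner-gray over 10 cells = 5164  → 5.9786
row 11: Σ corner-gray over 10 cells = 5951  → 6.8898
Σ rows: total corner-gray = 64191  → 74.3172 mm³

74.317


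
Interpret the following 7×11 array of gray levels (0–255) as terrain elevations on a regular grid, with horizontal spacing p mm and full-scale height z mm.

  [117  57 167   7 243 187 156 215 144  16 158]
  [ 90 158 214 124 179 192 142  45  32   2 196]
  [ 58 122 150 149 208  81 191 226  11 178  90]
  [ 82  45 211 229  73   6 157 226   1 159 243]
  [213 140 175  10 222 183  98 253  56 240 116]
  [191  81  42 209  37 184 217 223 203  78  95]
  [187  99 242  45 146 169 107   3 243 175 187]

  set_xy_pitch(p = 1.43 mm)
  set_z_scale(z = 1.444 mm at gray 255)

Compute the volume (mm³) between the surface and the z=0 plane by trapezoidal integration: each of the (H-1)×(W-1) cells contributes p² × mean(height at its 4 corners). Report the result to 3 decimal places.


95.206

height_mm = gray/255 × 1.444; cell vol = 1.43² × mean(4 corners)
unit = 1.43² × 1.444 / (4×255) = 0.00289494 mm³ per gray-sum
row 0: Σ corner-gray over 10 cells = 5121  → 14.8250
row 1: Σ corner-gray over 10 cells = 5242  → 15.1753
row 2: Σ corner-gray over 10 cells = 5319  → 15.3982
row 3: Σ corner-gray over 10 cells = 5622  → 16.2753
row 4: Σ corner-gray over 10 cells = 5917  → 17.1293
row 5: Σ corner-gray over 10 cells = 5666  → 16.4027
Σ rows: total corner-gray = 32887  → 95.2058 mm³


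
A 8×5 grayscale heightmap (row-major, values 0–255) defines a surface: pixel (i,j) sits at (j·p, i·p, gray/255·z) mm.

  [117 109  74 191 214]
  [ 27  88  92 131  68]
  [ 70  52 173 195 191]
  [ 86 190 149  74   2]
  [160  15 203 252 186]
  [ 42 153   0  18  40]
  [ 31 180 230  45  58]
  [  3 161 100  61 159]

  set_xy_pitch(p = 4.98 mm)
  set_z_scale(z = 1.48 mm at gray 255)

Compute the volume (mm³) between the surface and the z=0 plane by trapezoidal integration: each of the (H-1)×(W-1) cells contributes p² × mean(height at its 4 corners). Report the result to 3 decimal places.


height_mm = gray/255 × 1.48; cell vol = 4.98² × mean(4 corners)
unit = 4.98² × 1.48 / (4×255) = 0.0359849 mm³ per gray-sum
row 0: Σ corner-gray over 4 cells = 1796  → 64.6289
row 1: Σ corner-gray over 4 cells = 1818  → 65.4205
row 2: Σ corner-gray over 4 cells = 2015  → 72.5096
row 3: Σ corner-gray over 4 cells = 2200  → 79.1668
row 4: Σ corner-gray over 4 cells = 1710  → 61.5342
row 5: Σ corner-gray over 4 cells = 1423  → 51.2065
row 6: Σ corner-gray over 4 cells = 1805  → 64.9527
Σ rows: total corner-gray = 12767  → 459.4191 mm³

459.419


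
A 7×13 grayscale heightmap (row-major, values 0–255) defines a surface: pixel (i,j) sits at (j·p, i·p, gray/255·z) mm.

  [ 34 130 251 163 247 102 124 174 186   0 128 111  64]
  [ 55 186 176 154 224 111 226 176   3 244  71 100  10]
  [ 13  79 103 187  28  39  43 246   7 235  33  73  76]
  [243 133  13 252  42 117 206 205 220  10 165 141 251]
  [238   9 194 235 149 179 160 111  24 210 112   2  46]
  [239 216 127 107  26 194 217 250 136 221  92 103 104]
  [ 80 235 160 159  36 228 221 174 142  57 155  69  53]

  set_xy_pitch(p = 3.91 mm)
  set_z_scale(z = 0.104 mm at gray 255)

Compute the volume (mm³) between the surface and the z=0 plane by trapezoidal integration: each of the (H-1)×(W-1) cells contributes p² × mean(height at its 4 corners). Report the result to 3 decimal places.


height_mm = gray/255 × 0.104; cell vol = 3.91² × mean(4 corners)
unit = 3.91² × 0.104 / (4×255) = 0.00155879 mm³ per gray-sum
row 0: Σ corner-gray over 12 cells = 6737  → 10.5015
row 1: Σ corner-gray over 12 cells = 5642  → 8.7947
row 2: Σ corner-gray over 12 cells = 5737  → 8.9428
row 3: Σ corner-gray over 12 cells = 6556  → 10.2194
row 4: Σ corner-gray over 12 cells = 6775  → 10.5608
row 5: Σ corner-gray over 12 cells = 7126  → 11.1079
Σ rows: total corner-gray = 38573  → 60.1271 mm³

60.127


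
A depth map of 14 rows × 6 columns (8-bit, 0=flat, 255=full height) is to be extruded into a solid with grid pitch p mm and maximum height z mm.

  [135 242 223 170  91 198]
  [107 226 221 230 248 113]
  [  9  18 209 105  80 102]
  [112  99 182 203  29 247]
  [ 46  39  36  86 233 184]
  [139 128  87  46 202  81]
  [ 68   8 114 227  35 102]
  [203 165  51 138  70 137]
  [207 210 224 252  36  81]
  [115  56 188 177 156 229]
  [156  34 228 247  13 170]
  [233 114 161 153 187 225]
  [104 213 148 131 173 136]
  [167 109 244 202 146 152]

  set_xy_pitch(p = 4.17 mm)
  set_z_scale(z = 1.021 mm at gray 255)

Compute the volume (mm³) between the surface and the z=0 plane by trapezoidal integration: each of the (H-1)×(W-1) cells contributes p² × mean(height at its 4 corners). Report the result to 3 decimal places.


height_mm = gray/255 × 1.021; cell vol = 4.17² × mean(4 corners)
unit = 4.17² × 1.021 / (4×255) = 0.0174059 mm³ per gray-sum
row 0: Σ corner-gray over 5 cells = 3855  → 67.0999
row 1: Σ corner-gray over 5 cells = 3005  → 52.3049
row 2: Σ corner-gray over 5 cells = 2320  → 40.3818
row 3: Σ corner-gray over 5 cells = 2403  → 41.8265
row 4: Σ corner-gray over 5 cells = 2164  → 37.6665
row 5: Σ corner-gray over 5 cells = 2084  → 36.2740
row 6: Σ corner-gray over 5 cells = 2126  → 37.0050
row 7: Σ corner-gray over 5 cells = 2920  → 50.8254
row 8: Σ corner-gray over 5 cells = 3230  → 56.2212
row 9: Σ corner-gray over 5 cells = 2868  → 49.9203
row 10: Σ corner-gray over 5 cells = 3058  → 53.2274
row 11: Σ corner-gray over 5 cells = 3258  → 56.7086
row 12: Σ corner-gray over 5 cells = 3291  → 57.2830
Σ rows: total corner-gray = 36582  → 636.7444 mm³

636.744


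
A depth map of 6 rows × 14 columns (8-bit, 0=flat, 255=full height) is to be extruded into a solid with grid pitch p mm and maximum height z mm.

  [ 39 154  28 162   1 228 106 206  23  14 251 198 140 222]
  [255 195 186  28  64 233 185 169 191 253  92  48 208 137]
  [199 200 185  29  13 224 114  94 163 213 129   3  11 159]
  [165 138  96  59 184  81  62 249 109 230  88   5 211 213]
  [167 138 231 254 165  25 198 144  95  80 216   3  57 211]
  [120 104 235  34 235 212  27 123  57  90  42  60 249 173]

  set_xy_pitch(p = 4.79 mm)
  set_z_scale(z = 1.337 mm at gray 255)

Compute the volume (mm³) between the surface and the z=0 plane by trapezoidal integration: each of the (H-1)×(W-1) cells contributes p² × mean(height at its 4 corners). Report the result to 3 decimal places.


height_mm = gray/255 × 1.337; cell vol = 4.79² × mean(4 corners)
unit = 4.79² × 1.337 / (4×255) = 0.0300748 mm³ per gray-sum
row 0: Σ corner-gray over 13 cells = 7379  → 221.9217
row 1: Σ corner-gray over 13 cells = 7210  → 216.8391
row 2: Σ corner-gray over 13 cells = 6516  → 195.9672
row 3: Σ corner-gray over 13 cells = 6992  → 210.2828
row 4: Σ corner-gray over 13 cells = 6819  → 205.0798
Σ rows: total corner-gray = 34916  → 1050.0905 mm³

1050.091


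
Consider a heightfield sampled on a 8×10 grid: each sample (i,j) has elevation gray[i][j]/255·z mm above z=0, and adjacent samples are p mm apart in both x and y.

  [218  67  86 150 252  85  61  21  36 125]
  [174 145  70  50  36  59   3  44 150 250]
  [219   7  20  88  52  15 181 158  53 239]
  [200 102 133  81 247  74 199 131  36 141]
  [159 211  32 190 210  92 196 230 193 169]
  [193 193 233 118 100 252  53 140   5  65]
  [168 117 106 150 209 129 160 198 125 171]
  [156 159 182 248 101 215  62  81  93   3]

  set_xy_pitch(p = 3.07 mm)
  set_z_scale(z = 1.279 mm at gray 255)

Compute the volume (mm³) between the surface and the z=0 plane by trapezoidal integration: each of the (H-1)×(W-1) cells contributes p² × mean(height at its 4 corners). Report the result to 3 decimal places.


height_mm = gray/255 × 1.279; cell vol = 3.07² × mean(4 corners)
unit = 3.07² × 1.279 / (4×255) = 0.0118181 mm³ per gray-sum
row 0: Σ corner-gray over 9 cells = 3397  → 40.1460
row 1: Σ corner-gray over 9 cells = 3144  → 37.1561
row 2: Σ corner-gray over 9 cells = 3953  → 46.7169
row 3: Σ corner-gray over 9 cells = 5383  → 63.6168
row 4: Σ corner-gray over 9 cells = 5482  → 64.7867
row 5: Σ corner-gray over 9 cells = 5173  → 61.1350
row 6: Σ corner-gray over 9 cells = 5168  → 61.0759
Σ rows: total corner-gray = 31700  → 374.6333 mm³

374.633


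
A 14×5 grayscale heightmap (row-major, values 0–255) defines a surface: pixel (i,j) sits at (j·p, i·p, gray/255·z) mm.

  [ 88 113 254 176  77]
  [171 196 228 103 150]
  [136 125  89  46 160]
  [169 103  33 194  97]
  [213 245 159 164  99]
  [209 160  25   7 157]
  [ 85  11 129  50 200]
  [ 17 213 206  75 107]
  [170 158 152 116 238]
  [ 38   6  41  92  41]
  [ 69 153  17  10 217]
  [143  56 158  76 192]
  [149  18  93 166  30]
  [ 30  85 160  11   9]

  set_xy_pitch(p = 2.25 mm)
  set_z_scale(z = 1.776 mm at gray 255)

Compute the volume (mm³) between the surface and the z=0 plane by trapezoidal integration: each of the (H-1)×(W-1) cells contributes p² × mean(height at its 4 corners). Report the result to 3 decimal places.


209.861

height_mm = gray/255 × 1.776; cell vol = 2.25² × mean(4 corners)
unit = 2.25² × 1.776 / (4×255) = 0.00881471 mm³ per gray-sum
row 0: Σ corner-gray over 4 cells = 2626  → 23.1474
row 1: Σ corner-gray over 4 cells = 2191  → 19.3130
row 2: Σ corner-gray over 4 cells = 1742  → 15.3552
row 3: Σ corner-gray over 4 cells = 2374  → 20.9261
row 4: Σ corner-gray over 4 cells = 2198  → 19.3747
row 5: Σ corner-gray over 4 cells = 1415  → 12.4728
row 6: Σ corner-gray over 4 cells = 1777  → 15.6637
row 7: Σ corner-gray over 4 cells = 2372  → 20.9085
row 8: Σ corner-gray over 4 cells = 1617  → 14.2534
row 9: Σ corner-gray over 4 cells = 1003  → 8.8412
row 10: Σ corner-gray over 4 cells = 1561  → 13.7598
row 11: Σ corner-gray over 4 cells = 1648  → 14.5266
row 12: Σ corner-gray over 4 cells = 1284  → 11.3181
Σ rows: total corner-gray = 23808  → 209.8605 mm³


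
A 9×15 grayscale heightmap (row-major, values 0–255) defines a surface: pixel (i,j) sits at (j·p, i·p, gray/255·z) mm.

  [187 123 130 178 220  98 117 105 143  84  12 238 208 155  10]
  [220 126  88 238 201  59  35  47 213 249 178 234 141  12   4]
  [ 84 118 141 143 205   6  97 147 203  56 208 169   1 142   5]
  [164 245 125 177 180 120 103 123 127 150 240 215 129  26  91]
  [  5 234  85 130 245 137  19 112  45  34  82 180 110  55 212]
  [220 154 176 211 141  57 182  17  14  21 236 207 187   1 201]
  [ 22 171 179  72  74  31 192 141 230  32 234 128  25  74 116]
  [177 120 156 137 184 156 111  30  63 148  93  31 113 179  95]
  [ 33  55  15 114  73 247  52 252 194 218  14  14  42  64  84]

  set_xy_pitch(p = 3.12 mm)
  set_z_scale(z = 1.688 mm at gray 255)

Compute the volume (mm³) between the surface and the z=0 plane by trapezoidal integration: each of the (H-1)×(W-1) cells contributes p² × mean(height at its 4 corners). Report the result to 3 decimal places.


height_mm = gray/255 × 1.688; cell vol = 3.12² × mean(4 corners)
unit = 3.12² × 1.688 / (4×255) = 0.0161095 mm³ per gray-sum
row 0: Σ corner-gray over 14 cells = 7685  → 123.8013
row 1: Σ corner-gray over 14 cells = 7227  → 116.4232
row 2: Σ corner-gray over 14 cells = 7536  → 121.4010
row 3: Σ corner-gray over 14 cells = 7328  → 118.0503
row 4: Σ corner-gray over 14 cells = 6782  → 109.2545
row 5: Σ corner-gray over 14 cells = 6933  → 111.6870
row 6: Σ corner-gray over 14 cells = 6618  → 106.6125
row 7: Σ corner-gray over 14 cells = 6139  → 98.8961
Σ rows: total corner-gray = 56248  → 906.1259 mm³

906.126


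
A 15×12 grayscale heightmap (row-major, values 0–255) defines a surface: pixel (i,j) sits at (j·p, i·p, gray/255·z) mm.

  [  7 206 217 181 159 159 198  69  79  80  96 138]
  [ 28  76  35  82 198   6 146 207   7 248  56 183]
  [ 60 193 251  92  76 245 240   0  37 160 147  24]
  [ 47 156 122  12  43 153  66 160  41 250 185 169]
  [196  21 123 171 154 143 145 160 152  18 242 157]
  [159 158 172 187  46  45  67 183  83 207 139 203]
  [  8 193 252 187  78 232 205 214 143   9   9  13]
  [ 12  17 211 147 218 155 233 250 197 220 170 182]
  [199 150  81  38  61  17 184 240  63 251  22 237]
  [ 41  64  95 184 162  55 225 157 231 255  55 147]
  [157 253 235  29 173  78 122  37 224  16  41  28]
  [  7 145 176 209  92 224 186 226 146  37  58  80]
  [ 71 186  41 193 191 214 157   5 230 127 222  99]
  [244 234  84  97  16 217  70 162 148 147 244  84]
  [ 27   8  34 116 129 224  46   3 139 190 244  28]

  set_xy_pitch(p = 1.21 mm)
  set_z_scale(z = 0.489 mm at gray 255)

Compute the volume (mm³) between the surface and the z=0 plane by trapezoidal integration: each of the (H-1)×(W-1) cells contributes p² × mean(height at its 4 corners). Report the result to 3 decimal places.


height_mm = gray/255 × 0.489; cell vol = 1.21² × mean(4 corners)
unit = 1.21² × 0.489 / (4×255) = 0.000701907 mm³ per gray-sum
row 0: Σ corner-gray over 11 cells = 5366  → 3.7664
row 1: Σ corner-gray over 11 cells = 5299  → 3.7194
row 2: Σ corner-gray over 11 cells = 5558  → 3.9012
row 3: Σ corner-gray over 11 cells = 5603  → 3.9328
row 4: Σ corner-gray over 11 cells = 5947  → 4.1742
row 5: Σ corner-gray over 11 cells = 6001  → 4.2121
row 6: Σ corner-gray over 11 cells = 6895  → 4.8396
row 7: Σ corner-gray over 11 cells = 6480  → 4.5484
row 8: Σ corner-gray over 11 cells = 5804  → 4.0739
row 9: Σ corner-gray over 11 cells = 5755  → 4.0395
row 10: Σ corner-gray over 11 cells = 5686  → 3.9910
row 11: Σ corner-gray over 11 cells = 6387  → 4.4831
row 12: Σ corner-gray over 11 cells = 6468  → 4.5399
row 13: Σ corner-gray over 11 cells = 5487  → 3.8514
Σ rows: total corner-gray = 82736  → 58.0730 mm³

58.073


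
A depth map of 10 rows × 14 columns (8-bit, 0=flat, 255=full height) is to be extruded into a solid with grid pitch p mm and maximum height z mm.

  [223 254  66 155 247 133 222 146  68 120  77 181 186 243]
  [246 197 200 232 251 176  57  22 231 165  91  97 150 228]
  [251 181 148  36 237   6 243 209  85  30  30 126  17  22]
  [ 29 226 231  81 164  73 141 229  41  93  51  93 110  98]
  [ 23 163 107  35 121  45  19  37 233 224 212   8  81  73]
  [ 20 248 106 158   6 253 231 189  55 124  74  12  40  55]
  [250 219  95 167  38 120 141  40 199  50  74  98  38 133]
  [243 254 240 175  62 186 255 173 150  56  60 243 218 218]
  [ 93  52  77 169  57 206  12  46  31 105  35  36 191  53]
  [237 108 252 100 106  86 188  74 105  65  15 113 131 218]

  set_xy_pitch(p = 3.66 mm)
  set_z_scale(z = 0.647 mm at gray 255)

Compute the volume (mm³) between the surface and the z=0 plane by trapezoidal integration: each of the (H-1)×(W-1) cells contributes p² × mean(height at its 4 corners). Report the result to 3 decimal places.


height_mm = gray/255 × 0.647; cell vol = 3.66² × mean(4 corners)
unit = 3.66² × 0.647 / (4×255) = 0.00849701 mm³ per gray-sum
row 0: Σ corner-gray over 13 cells = 8388  → 71.2729
row 1: Σ corner-gray over 13 cells = 7181  → 61.0170
row 2: Σ corner-gray over 13 cells = 6162  → 52.3586
row 3: Σ corner-gray over 13 cells = 5859  → 49.7840
row 4: Σ corner-gray over 13 cells = 5733  → 48.7134
row 5: Σ corner-gray over 13 cells = 6008  → 51.0501
row 6: Σ corner-gray over 13 cells = 7546  → 64.1185
row 7: Σ corner-gray over 13 cells = 6785  → 57.6522
row 8: Σ corner-gray over 13 cells = 5321  → 45.2126
Σ rows: total corner-gray = 58983  → 501.1793 mm³

501.179


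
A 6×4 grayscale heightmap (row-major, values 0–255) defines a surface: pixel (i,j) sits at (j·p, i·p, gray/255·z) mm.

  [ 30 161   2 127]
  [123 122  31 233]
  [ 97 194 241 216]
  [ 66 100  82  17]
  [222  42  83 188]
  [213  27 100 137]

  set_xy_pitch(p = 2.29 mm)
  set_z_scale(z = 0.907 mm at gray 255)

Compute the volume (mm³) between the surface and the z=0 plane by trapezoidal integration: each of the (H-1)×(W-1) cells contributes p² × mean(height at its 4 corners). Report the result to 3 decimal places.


height_mm = gray/255 × 0.907; cell vol = 2.29² × mean(4 corners)
unit = 2.29² × 0.907 / (4×255) = 0.00466314 mm³ per gray-sum
row 0: Σ corner-gray over 3 cells = 1145  → 5.3393
row 1: Σ corner-gray over 3 cells = 1845  → 8.6035
row 2: Σ corner-gray over 3 cells = 1630  → 7.6009
row 3: Σ corner-gray over 3 cells = 1107  → 5.1621
row 4: Σ corner-gray over 3 cells = 1264  → 5.8942
Σ rows: total corner-gray = 6991  → 32.6000 mm³

32.600


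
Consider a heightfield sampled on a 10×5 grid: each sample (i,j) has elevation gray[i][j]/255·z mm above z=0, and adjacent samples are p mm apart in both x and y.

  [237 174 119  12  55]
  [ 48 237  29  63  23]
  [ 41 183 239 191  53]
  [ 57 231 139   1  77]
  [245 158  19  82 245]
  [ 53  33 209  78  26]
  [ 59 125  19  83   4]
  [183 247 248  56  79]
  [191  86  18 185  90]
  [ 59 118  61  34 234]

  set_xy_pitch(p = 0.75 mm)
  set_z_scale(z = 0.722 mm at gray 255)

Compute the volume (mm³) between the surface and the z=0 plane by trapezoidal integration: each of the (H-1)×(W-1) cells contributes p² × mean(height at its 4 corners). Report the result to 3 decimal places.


6.532

height_mm = gray/255 × 0.722; cell vol = 0.75² × mean(4 corners)
unit = 0.75² × 0.722 / (4×255) = 0.000398162 mm³ per gray-sum
row 0: Σ corner-gray over 4 cells = 1631  → 0.6494
row 1: Σ corner-gray over 4 cells = 2049  → 0.8158
row 2: Σ corner-gray over 4 cells = 2196  → 0.8744
row 3: Σ corner-gray over 4 cells = 1884  → 0.7501
row 4: Σ corner-gray over 4 cells = 1727  → 0.6876
row 5: Σ corner-gray over 4 cells = 1236  → 0.4921
row 6: Σ corner-gray over 4 cells = 1881  → 0.7489
row 7: Σ corner-gray over 4 cells = 2223  → 0.8851
row 8: Σ corner-gray over 4 cells = 1578  → 0.6283
Σ rows: total corner-gray = 16405  → 6.5318 mm³


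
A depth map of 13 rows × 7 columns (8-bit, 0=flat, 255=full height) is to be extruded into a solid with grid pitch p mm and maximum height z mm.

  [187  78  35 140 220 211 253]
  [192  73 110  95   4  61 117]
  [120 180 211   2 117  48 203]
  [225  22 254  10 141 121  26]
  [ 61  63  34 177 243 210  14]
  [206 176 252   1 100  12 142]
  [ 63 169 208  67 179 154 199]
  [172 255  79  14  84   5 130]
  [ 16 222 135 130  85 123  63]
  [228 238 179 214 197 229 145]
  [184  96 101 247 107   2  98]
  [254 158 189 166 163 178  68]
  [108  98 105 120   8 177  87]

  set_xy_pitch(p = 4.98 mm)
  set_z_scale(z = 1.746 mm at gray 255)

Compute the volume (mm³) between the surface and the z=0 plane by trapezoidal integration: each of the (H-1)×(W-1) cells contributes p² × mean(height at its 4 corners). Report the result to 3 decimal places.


1580.547

height_mm = gray/255 × 1.746; cell vol = 4.98² × mean(4 corners)
unit = 4.98² × 1.746 / (4×255) = 0.0424524 mm³ per gray-sum
row 0: Σ corner-gray over 6 cells = 2803  → 118.9942
row 1: Σ corner-gray over 6 cells = 2434  → 103.3293
row 2: Σ corner-gray over 6 cells = 2786  → 118.2725
row 3: Σ corner-gray over 6 cells = 2876  → 122.0932
row 4: Σ corner-gray over 6 cells = 2959  → 125.6168
row 5: Σ corner-gray over 6 cells = 3246  → 137.8007
row 6: Σ corner-gray over 6 cells = 2992  → 127.0177
row 7: Σ corner-gray over 6 cells = 2645  → 112.2867
row 8: Σ corner-gray over 6 cells = 3956  → 167.9419
row 9: Σ corner-gray over 6 cells = 3875  → 164.5032
row 10: Σ corner-gray over 6 cells = 3418  → 145.1025
row 11: Σ corner-gray over 6 cells = 3241  → 137.5884
Σ rows: total corner-gray = 37231  → 1580.5471 mm³


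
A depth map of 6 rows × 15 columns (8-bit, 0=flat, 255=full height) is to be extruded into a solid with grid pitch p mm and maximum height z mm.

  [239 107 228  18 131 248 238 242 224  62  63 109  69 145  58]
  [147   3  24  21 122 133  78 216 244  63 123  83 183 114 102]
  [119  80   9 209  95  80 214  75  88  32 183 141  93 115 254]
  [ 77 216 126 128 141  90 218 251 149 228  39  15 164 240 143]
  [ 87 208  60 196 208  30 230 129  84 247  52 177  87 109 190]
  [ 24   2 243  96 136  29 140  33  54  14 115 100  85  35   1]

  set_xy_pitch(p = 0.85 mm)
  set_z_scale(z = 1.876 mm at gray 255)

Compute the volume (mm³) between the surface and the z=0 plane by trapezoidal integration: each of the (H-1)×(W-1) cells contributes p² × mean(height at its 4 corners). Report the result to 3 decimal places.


height_mm = gray/255 × 1.876; cell vol = 0.85² × mean(4 corners)
unit = 0.85² × 1.876 / (4×255) = 0.00132883 mm³ per gray-sum
row 0: Σ corner-gray over 14 cells = 7128  → 9.4719
row 1: Σ corner-gray over 14 cells = 6264  → 8.3238
row 2: Σ corner-gray over 14 cells = 7431  → 9.8746
row 3: Σ corner-gray over 14 cells = 8141  → 10.8180
row 4: Σ corner-gray over 14 cells = 6100  → 8.1059
Σ rows: total corner-gray = 35064  → 46.5942 mm³

46.594


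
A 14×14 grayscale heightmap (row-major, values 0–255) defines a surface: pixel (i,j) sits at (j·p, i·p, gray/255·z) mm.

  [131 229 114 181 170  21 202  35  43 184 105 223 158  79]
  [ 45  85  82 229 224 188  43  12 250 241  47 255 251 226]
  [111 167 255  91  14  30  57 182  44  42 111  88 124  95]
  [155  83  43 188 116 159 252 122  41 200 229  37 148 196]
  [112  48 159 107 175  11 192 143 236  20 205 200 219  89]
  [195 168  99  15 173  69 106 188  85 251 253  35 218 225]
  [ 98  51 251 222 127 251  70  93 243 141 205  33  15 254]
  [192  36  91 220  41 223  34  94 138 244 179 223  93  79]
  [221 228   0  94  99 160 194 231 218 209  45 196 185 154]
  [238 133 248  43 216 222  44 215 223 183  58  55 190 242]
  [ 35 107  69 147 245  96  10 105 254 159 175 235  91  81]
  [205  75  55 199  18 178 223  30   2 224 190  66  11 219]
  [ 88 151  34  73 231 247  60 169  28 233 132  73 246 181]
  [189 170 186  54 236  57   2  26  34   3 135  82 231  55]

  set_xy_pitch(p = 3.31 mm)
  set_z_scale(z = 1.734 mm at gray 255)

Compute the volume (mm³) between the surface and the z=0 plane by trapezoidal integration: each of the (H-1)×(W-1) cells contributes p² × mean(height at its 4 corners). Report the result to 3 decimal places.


1726.572

height_mm = gray/255 × 1.734; cell vol = 3.31² × mean(4 corners)
unit = 3.31² × 1.734 / (4×255) = 0.0186254 mm³ per gray-sum
row 0: Σ corner-gray over 13 cells = 7625  → 142.0184
row 1: Σ corner-gray over 13 cells = 6701  → 124.8086
row 2: Σ corner-gray over 13 cells = 6203  → 115.5332
row 3: Σ corner-gray over 13 cells = 7218  → 134.4379
row 4: Σ corner-gray over 13 cells = 7371  → 137.2876
row 5: Σ corner-gray over 13 cells = 7496  → 139.6158
row 6: Σ corner-gray over 13 cells = 7259  → 135.2016
row 7: Σ corner-gray over 13 cells = 7596  → 141.4783
row 8: Σ corner-gray over 13 cells = 8233  → 153.3427
row 9: Σ corner-gray over 13 cells = 7642  → 142.3351
row 10: Σ corner-gray over 13 cells = 6468  → 120.4689
row 11: Σ corner-gray over 13 cells = 6589  → 122.7226
row 12: Σ corner-gray over 13 cells = 6299  → 117.3212
Σ rows: total corner-gray = 92700  → 1726.5718 mm³


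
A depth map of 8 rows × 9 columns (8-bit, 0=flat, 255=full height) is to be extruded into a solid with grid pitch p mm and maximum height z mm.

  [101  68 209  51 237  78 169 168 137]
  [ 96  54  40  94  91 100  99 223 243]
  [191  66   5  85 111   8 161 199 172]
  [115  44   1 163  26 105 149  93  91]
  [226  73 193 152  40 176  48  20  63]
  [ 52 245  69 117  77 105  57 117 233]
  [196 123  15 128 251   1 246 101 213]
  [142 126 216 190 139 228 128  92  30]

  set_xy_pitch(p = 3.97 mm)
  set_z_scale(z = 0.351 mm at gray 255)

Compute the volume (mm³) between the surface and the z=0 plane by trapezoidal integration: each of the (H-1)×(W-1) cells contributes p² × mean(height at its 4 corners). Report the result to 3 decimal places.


138.161

height_mm = gray/255 × 0.351; cell vol = 3.97² × mean(4 corners)
unit = 3.97² × 0.351 / (4×255) = 0.0054236 mm³ per gray-sum
row 0: Σ corner-gray over 8 cells = 3939  → 21.3636
row 1: Σ corner-gray over 8 cells = 3374  → 18.2992
row 2: Σ corner-gray over 8 cells = 3001  → 16.2762
row 3: Σ corner-gray over 8 cells = 3061  → 16.6017
row 4: Σ corner-gray over 8 cells = 3552  → 19.2646
row 5: Σ corner-gray over 8 cells = 3998  → 21.6836
row 6: Σ corner-gray over 8 cells = 4549  → 24.6720
Σ rows: total corner-gray = 25474  → 138.1609 mm³


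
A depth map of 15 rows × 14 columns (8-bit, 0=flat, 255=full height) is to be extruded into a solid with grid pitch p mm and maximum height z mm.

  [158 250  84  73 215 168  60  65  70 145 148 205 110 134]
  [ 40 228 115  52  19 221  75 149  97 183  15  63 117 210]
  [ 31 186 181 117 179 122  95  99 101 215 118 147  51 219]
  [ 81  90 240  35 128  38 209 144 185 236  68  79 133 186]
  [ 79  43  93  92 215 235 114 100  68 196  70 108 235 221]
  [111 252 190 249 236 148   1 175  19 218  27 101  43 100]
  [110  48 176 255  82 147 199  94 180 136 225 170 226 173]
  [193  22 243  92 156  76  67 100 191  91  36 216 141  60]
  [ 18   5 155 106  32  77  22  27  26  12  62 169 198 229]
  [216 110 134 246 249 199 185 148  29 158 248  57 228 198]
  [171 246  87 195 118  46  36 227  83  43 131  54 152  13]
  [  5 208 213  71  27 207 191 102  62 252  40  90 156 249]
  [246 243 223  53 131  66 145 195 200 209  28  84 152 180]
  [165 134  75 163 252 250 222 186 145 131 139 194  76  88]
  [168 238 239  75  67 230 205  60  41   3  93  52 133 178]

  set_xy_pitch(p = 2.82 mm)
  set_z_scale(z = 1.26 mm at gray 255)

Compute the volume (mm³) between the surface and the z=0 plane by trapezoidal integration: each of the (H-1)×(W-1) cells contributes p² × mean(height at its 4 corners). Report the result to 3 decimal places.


951.391

height_mm = gray/255 × 1.26; cell vol = 2.82² × mean(4 corners)
unit = 2.82² × 1.26 / (4×255) = 0.00982355 mm³ per gray-sum
row 0: Σ corner-gray over 13 cells = 6396  → 62.8314
row 1: Σ corner-gray over 13 cells = 6390  → 62.7725
row 2: Σ corner-gray over 13 cells = 6909  → 67.8709
row 3: Σ corner-gray over 13 cells = 6875  → 67.5369
row 4: Σ corner-gray over 13 cells = 6967  → 68.4407
row 5: Σ corner-gray over 13 cells = 7688  → 75.5235
row 6: Σ corner-gray over 13 cells = 7274  → 71.4565
row 7: Σ corner-gray over 13 cells = 5144  → 50.5324
row 8: Σ corner-gray over 13 cells = 6425  → 63.1163
row 9: Σ corner-gray over 13 cells = 7416  → 72.8515
row 10: Σ corner-gray over 13 cells = 6512  → 63.9710
row 11: Σ corner-gray over 13 cells = 7376  → 72.4585
row 12: Σ corner-gray over 13 cells = 8071  → 79.2859
row 13: Σ corner-gray over 13 cells = 7405  → 72.7434
Σ rows: total corner-gray = 96848  → 951.3915 mm³


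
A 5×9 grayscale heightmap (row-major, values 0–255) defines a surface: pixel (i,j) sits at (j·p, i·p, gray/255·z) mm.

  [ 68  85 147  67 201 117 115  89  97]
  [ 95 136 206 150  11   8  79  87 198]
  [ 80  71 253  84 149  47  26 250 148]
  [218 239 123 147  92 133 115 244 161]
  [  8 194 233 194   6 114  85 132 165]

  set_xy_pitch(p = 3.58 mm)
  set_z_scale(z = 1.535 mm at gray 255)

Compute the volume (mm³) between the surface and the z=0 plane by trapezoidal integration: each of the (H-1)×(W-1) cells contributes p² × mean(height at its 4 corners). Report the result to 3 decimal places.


314.308

height_mm = gray/255 × 1.535; cell vol = 3.58² × mean(4 corners)
unit = 3.58² × 1.535 / (4×255) = 0.0192874 mm³ per gray-sum
row 0: Σ corner-gray over 8 cells = 3454  → 66.6188
row 1: Σ corner-gray over 8 cells = 3635  → 70.1098
row 2: Σ corner-gray over 8 cells = 4553  → 87.8156
row 3: Σ corner-gray over 8 cells = 4654  → 89.7637
Σ rows: total corner-gray = 16296  → 314.3079 mm³


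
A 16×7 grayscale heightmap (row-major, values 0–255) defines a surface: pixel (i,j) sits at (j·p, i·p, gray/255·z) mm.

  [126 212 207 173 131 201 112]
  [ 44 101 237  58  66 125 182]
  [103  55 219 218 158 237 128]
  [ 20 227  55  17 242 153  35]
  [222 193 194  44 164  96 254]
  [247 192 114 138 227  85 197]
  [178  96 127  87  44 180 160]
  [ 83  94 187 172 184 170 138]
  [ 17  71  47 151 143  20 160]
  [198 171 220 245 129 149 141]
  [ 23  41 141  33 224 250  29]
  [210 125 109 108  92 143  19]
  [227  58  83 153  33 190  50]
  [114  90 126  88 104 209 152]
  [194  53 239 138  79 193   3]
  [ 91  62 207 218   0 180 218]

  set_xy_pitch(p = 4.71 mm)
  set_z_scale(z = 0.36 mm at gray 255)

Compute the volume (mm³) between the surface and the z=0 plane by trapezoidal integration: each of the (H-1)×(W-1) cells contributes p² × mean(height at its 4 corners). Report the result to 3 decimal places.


height_mm = gray/255 × 0.36; cell vol = 4.71² × mean(4 corners)
unit = 4.71² × 0.36 / (4×255) = 0.00782968 mm³ per gray-sum
row 0: Σ corner-gray over 6 cells = 3486  → 27.2943
row 1: Σ corner-gray over 6 cells = 3405  → 26.6601
row 2: Σ corner-gray over 6 cells = 3448  → 26.9967
row 3: Σ corner-gray over 6 cells = 3301  → 25.8458
row 4: Σ corner-gray over 6 cells = 3814  → 29.8624
row 5: Σ corner-gray over 6 cells = 3362  → 26.3234
row 6: Σ corner-gray over 6 cells = 3241  → 25.3760
row 7: Σ corner-gray over 6 cells = 2876  → 22.5182
row 8: Σ corner-gray over 6 cells = 3208  → 25.1176
row 9: Σ corner-gray over 6 cells = 3597  → 28.1634
row 10: Σ corner-gray over 6 cells = 2813  → 22.0249
row 11: Σ corner-gray over 6 cells = 2694  → 21.0932
row 12: Σ corner-gray over 6 cells = 2811  → 22.0092
row 13: Σ corner-gray over 6 cells = 3101  → 24.2798
row 14: Σ corner-gray over 6 cells = 3244  → 25.3995
Σ rows: total corner-gray = 48401  → 378.9645 mm³

378.964


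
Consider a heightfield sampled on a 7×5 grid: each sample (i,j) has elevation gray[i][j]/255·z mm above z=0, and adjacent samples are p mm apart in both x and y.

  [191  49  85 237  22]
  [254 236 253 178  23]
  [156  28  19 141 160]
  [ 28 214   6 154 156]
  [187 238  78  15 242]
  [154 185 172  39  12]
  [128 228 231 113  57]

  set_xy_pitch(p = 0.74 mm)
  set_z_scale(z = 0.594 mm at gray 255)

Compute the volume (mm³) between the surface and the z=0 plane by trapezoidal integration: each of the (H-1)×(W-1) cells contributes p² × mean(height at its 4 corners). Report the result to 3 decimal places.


4.098

height_mm = gray/255 × 0.594; cell vol = 0.74² × mean(4 corners)
unit = 0.74² × 0.594 / (4×255) = 0.000318896 mm³ per gray-sum
row 0: Σ corner-gray over 4 cells = 2566  → 0.8183
row 1: Σ corner-gray over 4 cells = 2303  → 0.7344
row 2: Σ corner-gray over 4 cells = 1624  → 0.5179
row 3: Σ corner-gray over 4 cells = 2023  → 0.6451
row 4: Σ corner-gray over 4 cells = 2049  → 0.6534
row 5: Σ corner-gray over 4 cells = 2287  → 0.7293
Σ rows: total corner-gray = 12852  → 4.0985 mm³
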